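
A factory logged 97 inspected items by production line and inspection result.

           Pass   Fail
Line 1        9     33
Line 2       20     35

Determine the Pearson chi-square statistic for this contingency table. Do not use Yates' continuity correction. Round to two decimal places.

2.53

Row totals: 42, 55. Column totals: 29, 68. Grand total N = 97.
Expected counts (row total × column total / N):
  Line 1, Pass: 42×29/97 = 12.557
  Line 1, Fail: 42×68/97 = 29.443
  Line 2, Pass: 55×29/97 = 16.443
  Line 2, Fail: 55×68/97 = 38.557
Contributions (O − E)²/E:
  (9 − 12.557)²/12.557 = 1.0076
  (33 − 29.443)²/29.443 = 0.4297
  (20 − 16.443)²/16.443 = 0.7695
  (35 − 38.557)²/38.557 = 0.3281
χ² = 1.0076 + 0.4297 + 0.7695 + 0.3281 = 2.53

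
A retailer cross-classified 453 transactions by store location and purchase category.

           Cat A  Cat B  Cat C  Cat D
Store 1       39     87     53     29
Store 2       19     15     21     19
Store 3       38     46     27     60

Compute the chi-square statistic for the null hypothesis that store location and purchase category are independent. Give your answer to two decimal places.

Row totals: 208, 74, 171. Column totals: 96, 148, 101, 108. Grand total N = 453.
Expected counts (row total × column total / N):
  Store 1, Cat A: 208×96/453 = 44.079
  Store 1, Cat B: 208×148/453 = 67.956
  Store 1, Cat C: 208×101/453 = 46.375
  Store 1, Cat D: 208×108/453 = 49.589
  Store 2, Cat A: 74×96/453 = 15.682
  Store 2, Cat B: 74×148/453 = 24.177
  Store 2, Cat C: 74×101/453 = 16.499
  Store 2, Cat D: 74×108/453 = 17.642
  Store 3, Cat A: 171×96/453 = 36.238
  Store 3, Cat B: 171×148/453 = 55.868
  Store 3, Cat C: 171×101/453 = 38.126
  Store 3, Cat D: 171×108/453 = 40.768
Contributions (O − E)²/E:
  (39 − 44.079)²/44.079 = 0.5852
  (87 − 67.956)²/67.956 = 5.3369
  (53 − 46.375)²/46.375 = 0.9464
  (29 − 49.589)²/49.589 = 8.5484
  (19 − 15.682)²/15.682 = 0.7020
  (15 − 24.177)²/24.177 = 3.4834
  (21 − 16.499)²/16.499 = 1.2279
  (19 − 17.642)²/17.642 = 0.1045
  (38 − 36.238)²/36.238 = 0.0857
  (46 − 55.868)²/55.868 = 1.7430
  (27 − 38.126)²/38.126 = 3.2468
  (60 − 40.768)²/40.768 = 9.0726
χ² = 0.5852 + 5.3369 + 0.9464 + 8.5484 + 0.7020 + 3.4834 + 1.2279 + 0.1045 + 0.0857 + 1.7430 + 3.2468 + 9.0726 = 35.08

35.08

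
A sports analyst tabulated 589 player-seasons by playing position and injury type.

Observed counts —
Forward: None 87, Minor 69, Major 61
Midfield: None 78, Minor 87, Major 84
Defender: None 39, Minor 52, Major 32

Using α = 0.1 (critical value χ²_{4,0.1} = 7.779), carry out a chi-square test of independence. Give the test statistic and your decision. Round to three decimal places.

Row totals: 217, 249, 123. Column totals: 204, 208, 177. Grand total N = 589.
Expected counts (row total × column total / N):
  Forward, None: 217×204/589 = 75.1579
  Forward, Minor: 217×208/589 = 76.6316
  Forward, Major: 217×177/589 = 65.2105
  Midfield, None: 249×204/589 = 86.2411
  Midfield, Minor: 249×208/589 = 87.9321
  Midfield, Major: 249×177/589 = 74.8268
  Defender, None: 123×204/589 = 42.6010
  Defender, Minor: 123×208/589 = 43.4363
  Defender, Major: 123×177/589 = 36.9626
Contributions (O − E)²/E:
  (87 − 75.1579)²/75.1579 = 1.8659
  (69 − 76.6316)²/76.6316 = 0.7600
  (61 − 65.2105)²/65.2105 = 0.2719
  (78 − 86.2411)²/86.2411 = 0.7875
  (87 − 87.9321)²/87.9321 = 0.0099
  (84 − 74.8268)²/74.8268 = 1.1246
  (39 − 42.6010)²/42.6010 = 0.3044
  (52 − 43.4363)²/43.4363 = 1.6884
  (32 − 36.9626)²/36.9626 = 0.6663
χ² = 1.8659 + 0.7600 + 0.2719 + 0.7875 + 0.0099 + 1.1246 + 0.3044 + 1.6884 + 0.6663 = 7.479
df = (3−1)(3−1) = 4. Since 7.479 < 7.779, fail to reject the null hypothesis of independence at α = 0.1.

7.479; fail to reject H₀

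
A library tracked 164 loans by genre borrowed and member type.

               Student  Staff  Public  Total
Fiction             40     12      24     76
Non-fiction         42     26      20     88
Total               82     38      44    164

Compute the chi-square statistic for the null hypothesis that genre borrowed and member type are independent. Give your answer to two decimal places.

Grand total N = 164.
Expected counts (row total × column total / N):
  Fiction, Student: 76×82/164 = 38.000
  Fiction, Staff: 76×38/164 = 17.610
  Fiction, Public: 76×44/164 = 20.390
  Non-fiction, Student: 88×82/164 = 44.000
  Non-fiction, Staff: 88×38/164 = 20.390
  Non-fiction, Public: 88×44/164 = 23.610
Contributions (O − E)²/E:
  (40 − 38.000)²/38.000 = 0.1053
  (12 − 17.610)²/17.610 = 1.7872
  (24 − 20.390)²/20.390 = 0.6391
  (42 − 44.000)²/44.000 = 0.0909
  (26 − 20.390)²/20.390 = 1.5435
  (20 − 23.610)²/23.610 = 0.5520
χ² = 0.1053 + 1.7872 + 0.6391 + 0.0909 + 1.5435 + 0.5520 = 4.72

4.72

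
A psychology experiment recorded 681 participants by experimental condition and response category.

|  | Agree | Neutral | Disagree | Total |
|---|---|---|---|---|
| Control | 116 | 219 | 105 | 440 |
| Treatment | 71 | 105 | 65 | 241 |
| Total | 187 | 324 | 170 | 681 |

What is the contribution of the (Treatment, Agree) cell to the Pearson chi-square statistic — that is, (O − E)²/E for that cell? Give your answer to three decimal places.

Row total (Treatment) = 241; column total (Agree) = 187; N = 681.
Expected count E = 241 × 187 / 681 = 66.1777.
Contribution = (O − E)²/E = (71 − 66.1777)² / 66.1777 = 0.351.

0.351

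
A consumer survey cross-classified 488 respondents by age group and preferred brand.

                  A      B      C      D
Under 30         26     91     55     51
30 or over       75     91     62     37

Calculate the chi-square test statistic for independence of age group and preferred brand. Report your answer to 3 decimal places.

22.974

Row totals: 223, 265. Column totals: 101, 182, 117, 88. Grand total N = 488.
Expected counts (row total × column total / N):
  Under 30, A: 223×101/488 = 46.1537
  Under 30, B: 223×182/488 = 83.1680
  Under 30, C: 223×117/488 = 53.4652
  Under 30, D: 223×88/488 = 40.2131
  30 or over, A: 265×101/488 = 54.8463
  30 or over, B: 265×182/488 = 98.8320
  30 or over, C: 265×117/488 = 63.5348
  30 or over, D: 265×88/488 = 47.7869
Contributions (O − E)²/E:
  (26 − 46.1537)²/46.1537 = 8.8004
  (91 − 83.1680)²/83.1680 = 0.7375
  (55 − 53.4652)²/53.4652 = 0.0441
  (51 − 40.2131)²/40.2131 = 2.8935
  (75 − 54.8463)²/54.8463 = 7.4056
  (91 − 98.8320)²/98.8320 = 0.6207
  (62 − 63.5348)²/63.5348 = 0.0371
  (37 − 47.7869)²/47.7869 = 2.4349
χ² = 8.8004 + 0.7375 + 0.0441 + 2.8935 + 7.4056 + 0.6207 + 0.0371 + 2.4349 = 22.974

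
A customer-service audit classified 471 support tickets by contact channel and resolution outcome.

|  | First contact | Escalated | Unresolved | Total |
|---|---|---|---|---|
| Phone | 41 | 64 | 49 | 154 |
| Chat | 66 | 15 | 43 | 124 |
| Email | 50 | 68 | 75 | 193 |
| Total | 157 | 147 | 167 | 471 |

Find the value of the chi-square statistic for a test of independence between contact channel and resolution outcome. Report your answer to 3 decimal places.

42.020

Grand total N = 471.
Expected counts (row total × column total / N):
  Phone, First contact: 154×157/471 = 51.3333
  Phone, Escalated: 154×147/471 = 48.0637
  Phone, Unresolved: 154×167/471 = 54.6030
  Chat, First contact: 124×157/471 = 41.3333
  Chat, Escalated: 124×147/471 = 38.7006
  Chat, Unresolved: 124×167/471 = 43.9660
  Email, First contact: 193×157/471 = 64.3333
  Email, Escalated: 193×147/471 = 60.2357
  Email, Unresolved: 193×167/471 = 68.4310
Contributions (O − E)²/E:
  (41 − 51.3333)²/51.3333 = 2.0801
  (64 − 48.0637)²/48.0637 = 5.2839
  (49 − 54.6030)²/54.6030 = 0.5749
  (66 − 41.3333)²/41.3333 = 14.7205
  (15 − 38.7006)²/38.7006 = 14.5145
  (43 − 43.9660)²/43.9660 = 0.0212
  (50 − 64.3333)²/64.3333 = 3.1934
  (68 − 60.2357)²/60.2357 = 1.0008
  (75 − 68.4310)²/68.4310 = 0.6306
χ² = 2.0801 + 5.2839 + 0.5749 + 14.7205 + 14.5145 + 0.0212 + 3.1934 + 1.0008 + 0.6306 = 42.020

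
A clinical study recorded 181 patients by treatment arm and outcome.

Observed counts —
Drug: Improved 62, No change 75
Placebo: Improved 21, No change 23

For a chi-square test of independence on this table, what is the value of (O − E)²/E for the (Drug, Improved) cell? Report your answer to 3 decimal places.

0.011

Row total (Drug) = 137; column total (Improved) = 83; N = 181.
Expected count E = 137 × 83 / 181 = 62.8232.
Contribution = (O − E)²/E = (62 − 62.8232)² / 62.8232 = 0.011.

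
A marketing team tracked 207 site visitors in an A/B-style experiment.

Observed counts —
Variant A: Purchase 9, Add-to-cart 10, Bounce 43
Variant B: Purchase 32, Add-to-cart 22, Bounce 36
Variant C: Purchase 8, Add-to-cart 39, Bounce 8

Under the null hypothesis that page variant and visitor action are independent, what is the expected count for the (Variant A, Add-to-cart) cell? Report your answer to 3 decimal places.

Row total (Variant A) = 62; column total (Add-to-cart) = 71; grand total N = 207.
Expected count = (row total × column total) / N = 62 × 71 / 207 = 21.266.

21.266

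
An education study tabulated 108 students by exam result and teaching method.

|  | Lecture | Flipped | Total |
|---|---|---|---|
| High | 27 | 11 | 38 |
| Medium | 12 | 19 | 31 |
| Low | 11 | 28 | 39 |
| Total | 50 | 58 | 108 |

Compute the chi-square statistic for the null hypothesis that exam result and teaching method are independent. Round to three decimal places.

15.219

Grand total N = 108.
Expected counts (row total × column total / N):
  High, Lecture: 38×50/108 = 17.5926
  High, Flipped: 38×58/108 = 20.4074
  Medium, Lecture: 31×50/108 = 14.3519
  Medium, Flipped: 31×58/108 = 16.6481
  Low, Lecture: 39×50/108 = 18.0556
  Low, Flipped: 39×58/108 = 20.9444
Contributions (O − E)²/E:
  (27 − 17.5926)²/17.5926 = 5.0305
  (11 − 20.4074)²/20.4074 = 4.3366
  (12 − 14.3519)²/14.3519 = 0.3854
  (19 − 16.6481)²/16.6481 = 0.3323
  (11 − 18.0556)²/18.0556 = 2.7571
  (28 − 20.9444)²/20.9444 = 2.3768
χ² = 5.0305 + 4.3366 + 0.3854 + 0.3323 + 2.7571 + 2.3768 = 15.219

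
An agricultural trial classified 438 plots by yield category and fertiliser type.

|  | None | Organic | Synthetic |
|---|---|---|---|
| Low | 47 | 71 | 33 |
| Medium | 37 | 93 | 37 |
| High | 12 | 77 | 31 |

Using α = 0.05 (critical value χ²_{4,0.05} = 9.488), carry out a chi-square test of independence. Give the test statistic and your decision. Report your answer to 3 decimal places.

Row totals: 151, 167, 120. Column totals: 96, 241, 101. Grand total N = 438.
Expected counts (row total × column total / N):
  Low, None: 151×96/438 = 33.0959
  Low, Organic: 151×241/438 = 83.0845
  Low, Synthetic: 151×101/438 = 34.8196
  Medium, None: 167×96/438 = 36.6027
  Medium, Organic: 167×241/438 = 91.8881
  Medium, Synthetic: 167×101/438 = 38.5091
  High, None: 120×96/438 = 26.3014
  High, Organic: 120×241/438 = 66.0274
  High, Synthetic: 120×101/438 = 27.6712
Contributions (O − E)²/E:
  (47 − 33.0959)²/33.0959 = 5.8413
  (71 − 83.0845)²/83.0845 = 1.7577
  (33 − 34.8196)²/34.8196 = 0.0951
  (37 − 36.6027)²/36.6027 = 0.0043
  (93 − 91.8881)²/91.8881 = 0.0135
  (37 − 38.5091)²/38.5091 = 0.0591
  (12 − 26.3014)²/26.3014 = 7.7764
  (77 − 66.0274)²/66.0274 = 1.8235
  (31 − 27.6712)²/27.6712 = 0.4004
χ² = 5.8413 + 1.7577 + 0.0951 + 0.0043 + 0.0135 + 0.0591 + 7.7764 + 1.8235 + 0.4004 = 17.771
df = (3−1)(3−1) = 4. Since 17.771 > 9.488, reject the null hypothesis of independence at α = 0.05.

17.771; reject H₀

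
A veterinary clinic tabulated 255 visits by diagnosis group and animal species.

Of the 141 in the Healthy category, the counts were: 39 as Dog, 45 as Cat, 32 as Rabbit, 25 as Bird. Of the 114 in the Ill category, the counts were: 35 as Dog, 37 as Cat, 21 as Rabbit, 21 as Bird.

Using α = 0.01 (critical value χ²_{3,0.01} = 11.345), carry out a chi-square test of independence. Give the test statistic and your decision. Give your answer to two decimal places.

Row totals: 141, 114. Column totals: 74, 82, 53, 46. Grand total N = 255.
Expected counts (row total × column total / N):
  Healthy, Dog: 141×74/255 = 40.918
  Healthy, Cat: 141×82/255 = 45.341
  Healthy, Rabbit: 141×53/255 = 29.306
  Healthy, Bird: 141×46/255 = 25.435
  Ill, Dog: 114×74/255 = 33.082
  Ill, Cat: 114×82/255 = 36.659
  Ill, Rabbit: 114×53/255 = 23.694
  Ill, Bird: 114×46/255 = 20.565
Contributions (O − E)²/E:
  (39 − 40.918)²/40.918 = 0.0899
  (45 − 45.341)²/45.341 = 0.0026
  (32 − 29.306)²/29.306 = 0.2477
  (25 − 25.435)²/25.435 = 0.0074
  (35 − 33.082)²/33.082 = 0.1112
  (37 − 36.659)²/36.659 = 0.0032
  (21 − 23.694)²/23.694 = 0.3063
  (21 − 20.565)²/20.565 = 0.0092
χ² = 0.0899 + 0.0026 + 0.2477 + 0.0074 + 0.1112 + 0.0032 + 0.3063 + 0.0092 = 0.78
df = (2−1)(4−1) = 3. Since 0.78 < 11.345, fail to reject the null hypothesis of independence at α = 0.01.

0.78; fail to reject H₀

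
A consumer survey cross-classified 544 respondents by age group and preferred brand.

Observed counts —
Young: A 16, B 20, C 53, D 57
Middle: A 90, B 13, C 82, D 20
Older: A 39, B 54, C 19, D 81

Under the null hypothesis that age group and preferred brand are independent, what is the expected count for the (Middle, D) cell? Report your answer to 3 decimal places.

Row total (Middle) = 205; column total (D) = 158; grand total N = 544.
Expected count = (row total × column total) / N = 205 × 158 / 544 = 59.540.

59.540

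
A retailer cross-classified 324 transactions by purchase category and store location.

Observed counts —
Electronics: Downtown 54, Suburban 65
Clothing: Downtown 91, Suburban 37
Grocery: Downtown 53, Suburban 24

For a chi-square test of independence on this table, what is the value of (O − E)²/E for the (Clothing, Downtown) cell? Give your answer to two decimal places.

Row total (Clothing) = 128; column total (Downtown) = 198; N = 324.
Expected count E = 128 × 198 / 324 = 78.222.
Contribution = (O − E)²/E = (91 − 78.222)² / 78.222 = 2.09.

2.09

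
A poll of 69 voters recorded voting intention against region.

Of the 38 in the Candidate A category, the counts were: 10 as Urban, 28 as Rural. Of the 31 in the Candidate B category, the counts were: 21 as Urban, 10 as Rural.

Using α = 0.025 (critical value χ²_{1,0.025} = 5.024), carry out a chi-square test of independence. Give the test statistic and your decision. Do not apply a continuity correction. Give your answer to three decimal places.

Row totals: 38, 31. Column totals: 31, 38. Grand total N = 69.
Expected counts (row total × column total / N):
  Candidate A, Urban: 38×31/69 = 17.07246
  Candidate A, Rural: 38×38/69 = 20.92754
  Candidate B, Urban: 31×31/69 = 13.92754
  Candidate B, Rural: 31×38/69 = 17.07246
Contributions (O − E)²/E:
  (10 − 17.07246)²/17.07246 = 2.9298
  (28 − 20.92754)²/20.92754 = 2.3901
  (21 − 13.92754)²/13.92754 = 3.5914
  (10 − 17.07246)²/17.07246 = 2.9298
χ² = 2.9298 + 2.3901 + 3.5914 + 2.9298 = 11.841
df = (2−1)(2−1) = 1. Since 11.841 > 5.024, reject the null hypothesis of independence at α = 0.025.

11.841; reject H₀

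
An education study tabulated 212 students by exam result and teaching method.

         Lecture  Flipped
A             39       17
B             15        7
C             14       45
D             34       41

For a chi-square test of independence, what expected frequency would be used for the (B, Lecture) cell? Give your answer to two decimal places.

10.58

Row total (B) = 22; column total (Lecture) = 102; grand total N = 212.
Expected count = (row total × column total) / N = 22 × 102 / 212 = 10.58.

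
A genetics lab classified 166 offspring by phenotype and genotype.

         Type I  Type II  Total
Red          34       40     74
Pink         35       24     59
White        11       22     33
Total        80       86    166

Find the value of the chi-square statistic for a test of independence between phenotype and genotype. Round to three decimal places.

Grand total N = 166.
Expected counts (row total × column total / N):
  Red, Type I: 74×80/166 = 35.6627
  Red, Type II: 74×86/166 = 38.3373
  Pink, Type I: 59×80/166 = 28.4337
  Pink, Type II: 59×86/166 = 30.5663
  White, Type I: 33×80/166 = 15.9036
  White, Type II: 33×86/166 = 17.0964
Contributions (O − E)²/E:
  (34 − 35.6627)²/35.6627 = 0.0775
  (40 − 38.3373)²/38.3373 = 0.0721
  (35 − 28.4337)²/28.4337 = 1.5164
  (24 − 30.5663)²/30.5663 = 1.4106
  (11 − 15.9036)²/15.9036 = 1.5119
  (22 − 17.0964)²/17.0964 = 1.4065
χ² = 0.0775 + 0.0721 + 1.5164 + 1.4106 + 1.5119 + 1.4065 = 5.995

5.995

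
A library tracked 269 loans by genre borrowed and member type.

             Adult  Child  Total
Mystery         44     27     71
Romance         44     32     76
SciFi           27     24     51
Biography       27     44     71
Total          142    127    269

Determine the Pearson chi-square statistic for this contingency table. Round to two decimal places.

9.40

Grand total N = 269.
Expected counts (row total × column total / N):
  Mystery, Adult: 71×142/269 = 37.47955
  Mystery, Child: 71×127/269 = 33.52045
  Romance, Adult: 76×142/269 = 40.11896
  Romance, Child: 76×127/269 = 35.88104
  SciFi, Adult: 51×142/269 = 26.92193
  SciFi, Child: 51×127/269 = 24.07807
  Biography, Adult: 71×142/269 = 37.47955
  Biography, Child: 71×127/269 = 33.52045
Contributions (O − E)²/E:
  (44 − 37.47955)²/37.47955 = 1.1344
  (27 − 33.52045)²/33.52045 = 1.2684
  (44 − 40.11896)²/40.11896 = 0.3754
  (32 − 35.88104)²/35.88104 = 0.4198
  (27 − 26.92193)²/26.92193 = 0.0002
  (24 − 24.07807)²/24.07807 = 0.0003
  (27 − 37.47955)²/37.47955 = 2.9302
  (44 − 33.52045)²/33.52045 = 3.2762
χ² = 1.1344 + 1.2684 + 0.3754 + 0.4198 + 0.0002 + 0.0003 + 2.9302 + 3.2762 = 9.40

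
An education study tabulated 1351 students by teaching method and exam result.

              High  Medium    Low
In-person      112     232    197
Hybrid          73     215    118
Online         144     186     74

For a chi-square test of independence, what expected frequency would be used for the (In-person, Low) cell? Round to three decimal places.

155.773

Row total (In-person) = 541; column total (Low) = 389; grand total N = 1351.
Expected count = (row total × column total) / N = 541 × 389 / 1351 = 155.773.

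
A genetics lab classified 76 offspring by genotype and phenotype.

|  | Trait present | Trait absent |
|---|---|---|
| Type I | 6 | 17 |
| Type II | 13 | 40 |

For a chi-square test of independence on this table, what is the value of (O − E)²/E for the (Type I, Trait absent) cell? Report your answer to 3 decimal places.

0.004

Row total (Type I) = 23; column total (Trait absent) = 57; N = 76.
Expected count E = 23 × 57 / 76 = 17.2500.
Contribution = (O − E)²/E = (17 − 17.2500)² / 17.2500 = 0.004.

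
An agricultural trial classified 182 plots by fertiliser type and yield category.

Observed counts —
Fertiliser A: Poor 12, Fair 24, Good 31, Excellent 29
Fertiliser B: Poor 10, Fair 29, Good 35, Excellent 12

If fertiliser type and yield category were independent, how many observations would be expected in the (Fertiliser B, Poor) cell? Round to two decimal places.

10.40

Row total (Fertiliser B) = 86; column total (Poor) = 22; grand total N = 182.
Expected count = (row total × column total) / N = 86 × 22 / 182 = 10.40.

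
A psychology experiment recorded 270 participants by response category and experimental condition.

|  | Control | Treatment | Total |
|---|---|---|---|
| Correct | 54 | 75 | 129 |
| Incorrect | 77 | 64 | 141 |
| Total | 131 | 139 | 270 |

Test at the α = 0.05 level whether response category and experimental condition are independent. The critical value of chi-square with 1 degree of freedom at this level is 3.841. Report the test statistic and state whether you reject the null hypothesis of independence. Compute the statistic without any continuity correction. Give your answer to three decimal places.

Grand total N = 270.
Expected counts (row total × column total / N):
  Correct, Control: 129×131/270 = 62.5889
  Correct, Treatment: 129×139/270 = 66.4111
  Incorrect, Control: 141×131/270 = 68.4111
  Incorrect, Treatment: 141×139/270 = 72.5889
Contributions (O − E)²/E:
  (54 − 62.5889)²/62.5889 = 1.1786
  (75 − 66.4111)²/66.4111 = 1.1108
  (77 − 68.4111)²/68.4111 = 1.0783
  (64 − 72.5889)²/72.5889 = 1.0163
χ² = 1.1786 + 1.1108 + 1.0783 + 1.0163 = 4.384
df = (2−1)(2−1) = 1. Since 4.384 > 3.841, reject the null hypothesis of independence at α = 0.05.

4.384; reject H₀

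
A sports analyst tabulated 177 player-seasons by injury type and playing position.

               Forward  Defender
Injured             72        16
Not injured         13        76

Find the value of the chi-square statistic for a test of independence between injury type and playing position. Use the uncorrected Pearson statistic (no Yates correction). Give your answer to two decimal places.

80.08

Row totals: 88, 89. Column totals: 85, 92. Grand total N = 177.
Expected counts (row total × column total / N):
  Injured, Forward: 88×85/177 = 42.260
  Injured, Defender: 88×92/177 = 45.740
  Not injured, Forward: 89×85/177 = 42.740
  Not injured, Defender: 89×92/177 = 46.260
Contributions (O − E)²/E:
  (72 − 42.260)²/42.260 = 20.9292
  (16 − 45.740)²/45.740 = 19.3369
  (13 − 42.740)²/42.740 = 20.6941
  (76 − 46.260)²/46.260 = 19.1195
χ² = 20.9292 + 19.3369 + 20.6941 + 19.1195 = 80.08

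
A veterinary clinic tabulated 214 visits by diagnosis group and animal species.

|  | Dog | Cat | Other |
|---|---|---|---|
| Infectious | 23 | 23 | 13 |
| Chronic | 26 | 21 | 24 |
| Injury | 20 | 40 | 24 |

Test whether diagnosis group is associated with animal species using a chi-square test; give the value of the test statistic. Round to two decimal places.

7.86

Row totals: 59, 71, 84. Column totals: 69, 84, 61. Grand total N = 214.
Expected counts (row total × column total / N):
  Infectious, Dog: 59×69/214 = 19.023
  Infectious, Cat: 59×84/214 = 23.159
  Infectious, Other: 59×61/214 = 16.818
  Chronic, Dog: 71×69/214 = 22.893
  Chronic, Cat: 71×84/214 = 27.869
  Chronic, Other: 71×61/214 = 20.238
  Injury, Dog: 84×69/214 = 27.084
  Injury, Cat: 84×84/214 = 32.972
  Injury, Other: 84×61/214 = 23.944
Contributions (O − E)²/E:
  (23 − 19.023)²/19.023 = 0.8314
  (23 − 23.159)²/23.159 = 0.0011
  (13 − 16.818)²/16.818 = 0.8668
  (26 − 22.893)²/22.893 = 0.4217
  (21 − 27.869)²/27.869 = 1.6930
  (24 − 20.238)²/20.238 = 0.6993
  (20 − 27.084)²/27.084 = 1.8529
  (40 − 32.972)²/32.972 = 1.4980
  (24 − 23.944)²/23.944 = 0.0001
χ² = 0.8314 + 0.0011 + 0.8668 + 0.4217 + 1.6930 + 0.6993 + 1.8529 + 1.4980 + 0.0001 = 7.86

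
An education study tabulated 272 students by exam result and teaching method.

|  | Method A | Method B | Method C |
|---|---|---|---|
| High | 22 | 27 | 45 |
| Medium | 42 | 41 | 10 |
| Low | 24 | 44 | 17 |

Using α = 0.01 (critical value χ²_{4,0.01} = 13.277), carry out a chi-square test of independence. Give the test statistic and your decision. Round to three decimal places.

39.823; reject H₀

Row totals: 94, 93, 85. Column totals: 88, 112, 72. Grand total N = 272.
Expected counts (row total × column total / N):
  High, Method A: 94×88/272 = 30.4118
  High, Method B: 94×112/272 = 38.7059
  High, Method C: 94×72/272 = 24.8824
  Medium, Method A: 93×88/272 = 30.0882
  Medium, Method B: 93×112/272 = 38.2941
  Medium, Method C: 93×72/272 = 24.6176
  Low, Method A: 85×88/272 = 27.5000
  Low, Method B: 85×112/272 = 35.0000
  Low, Method C: 85×72/272 = 22.5000
Contributions (O − E)²/E:
  (22 − 30.4118)²/30.4118 = 2.3267
  (27 − 38.7059)²/38.7059 = 3.5402
  (45 − 24.8824)²/24.8824 = 16.2652
  (42 − 30.0882)²/30.0882 = 4.7158
  (41 − 38.2941)²/38.2941 = 0.1912
  (10 − 24.6176)²/24.6176 = 8.6797
  (24 − 27.5000)²/27.5000 = 0.4455
  (44 − 35.0000)²/35.0000 = 2.3143
  (17 − 22.5000)²/22.5000 = 1.3444
χ² = 2.3267 + 3.5402 + 16.2652 + 4.7158 + 0.1912 + 8.6797 + 0.4455 + 2.3143 + 1.3444 = 39.823
df = (3−1)(3−1) = 4. Since 39.823 > 13.277, reject the null hypothesis of independence at α = 0.01.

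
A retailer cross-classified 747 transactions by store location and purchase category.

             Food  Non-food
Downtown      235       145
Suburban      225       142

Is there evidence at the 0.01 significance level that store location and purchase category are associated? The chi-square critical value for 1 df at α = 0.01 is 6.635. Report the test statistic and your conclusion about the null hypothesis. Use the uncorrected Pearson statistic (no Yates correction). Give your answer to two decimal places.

0.02; fail to reject H₀

Row totals: 380, 367. Column totals: 460, 287. Grand total N = 747.
Expected counts (row total × column total / N):
  Downtown, Food: 380×460/747 = 234.003
  Downtown, Non-food: 380×287/747 = 145.997
  Suburban, Food: 367×460/747 = 225.997
  Suburban, Non-food: 367×287/747 = 141.003
Contributions (O − E)²/E:
  (235 − 234.003)²/234.003 = 0.0042
  (145 − 145.997)²/145.997 = 0.0068
  (225 − 225.997)²/225.997 = 0.0044
  (142 − 141.003)²/141.003 = 0.0070
χ² = 0.0042 + 0.0068 + 0.0044 + 0.0070 = 0.02
df = (2−1)(2−1) = 1. Since 0.02 < 6.635, fail to reject the null hypothesis of independence at α = 0.01.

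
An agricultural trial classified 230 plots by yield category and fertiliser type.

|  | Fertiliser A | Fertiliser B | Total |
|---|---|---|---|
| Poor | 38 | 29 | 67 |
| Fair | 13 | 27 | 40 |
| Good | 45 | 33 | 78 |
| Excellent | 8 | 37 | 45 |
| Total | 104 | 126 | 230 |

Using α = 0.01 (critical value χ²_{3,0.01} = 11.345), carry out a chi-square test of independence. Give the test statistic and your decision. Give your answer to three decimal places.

Grand total N = 230.
Expected counts (row total × column total / N):
  Poor, Fertiliser A: 67×104/230 = 30.29565
  Poor, Fertiliser B: 67×126/230 = 36.70435
  Fair, Fertiliser A: 40×104/230 = 18.08696
  Fair, Fertiliser B: 40×126/230 = 21.91304
  Good, Fertiliser A: 78×104/230 = 35.26957
  Good, Fertiliser B: 78×126/230 = 42.73043
  Excellent, Fertiliser A: 45×104/230 = 20.34783
  Excellent, Fertiliser B: 45×126/230 = 24.65217
Contributions (O − E)²/E:
  (38 − 30.29565)²/30.29565 = 1.9593
  (29 − 36.70435)²/36.70435 = 1.6172
  (13 − 18.08696)²/18.08696 = 1.4307
  (27 − 21.91304)²/21.91304 = 1.1809
  (45 − 35.26957)²/35.26957 = 2.6845
  (33 − 42.73043)²/42.73043 = 2.2158
  (8 − 20.34783)²/20.34783 = 7.4931
  (37 − 24.65217)²/24.65217 = 6.1848
χ² = 1.9593 + 1.6172 + 1.4307 + 1.1809 + 2.6845 + 2.2158 + 7.4931 + 6.1848 = 24.766
df = (4−1)(2−1) = 3. Since 24.766 > 11.345, reject the null hypothesis of independence at α = 0.01.

24.766; reject H₀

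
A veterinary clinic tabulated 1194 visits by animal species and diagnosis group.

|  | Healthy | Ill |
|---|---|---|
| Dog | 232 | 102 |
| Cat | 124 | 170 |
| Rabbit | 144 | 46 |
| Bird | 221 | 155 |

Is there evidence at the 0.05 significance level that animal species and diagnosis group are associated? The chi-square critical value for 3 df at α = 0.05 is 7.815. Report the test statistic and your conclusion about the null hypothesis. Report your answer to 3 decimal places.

71.502; reject H₀

Row totals: 334, 294, 190, 376. Column totals: 721, 473. Grand total N = 1194.
Expected counts (row total × column total / N):
  Dog, Healthy: 334×721/1194 = 201.6868
  Dog, Ill: 334×473/1194 = 132.3132
  Cat, Healthy: 294×721/1194 = 177.5327
  Cat, Ill: 294×473/1194 = 116.4673
  Rabbit, Healthy: 190×721/1194 = 114.7320
  Rabbit, Ill: 190×473/1194 = 75.2680
  Bird, Healthy: 376×721/1194 = 227.0486
  Bird, Ill: 376×473/1194 = 148.9514
Contributions (O − E)²/E:
  (232 − 201.6868)²/201.6868 = 4.5560
  (102 − 132.3132)²/132.3132 = 6.9448
  (124 − 177.5327)²/177.5327 = 16.1421
  (170 − 116.4673)²/116.4673 = 24.6056
  (144 − 114.7320)²/114.7320 = 7.4662
  (46 − 75.2680)²/75.2680 = 11.3809
  (221 − 227.0486)²/227.0486 = 0.1611
  (155 − 148.9514)²/148.9514 = 0.2456
χ² = 4.5560 + 6.9448 + 16.1421 + 24.6056 + 7.4662 + 11.3809 + 0.1611 + 0.2456 = 71.502
df = (4−1)(2−1) = 3. Since 71.502 > 7.815, reject the null hypothesis of independence at α = 0.05.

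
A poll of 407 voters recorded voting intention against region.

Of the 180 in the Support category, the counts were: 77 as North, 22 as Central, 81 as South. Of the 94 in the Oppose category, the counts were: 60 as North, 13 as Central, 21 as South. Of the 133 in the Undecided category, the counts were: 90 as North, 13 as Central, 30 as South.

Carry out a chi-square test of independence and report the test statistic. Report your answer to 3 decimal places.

26.455

Row totals: 180, 94, 133. Column totals: 227, 48, 132. Grand total N = 407.
Expected counts (row total × column total / N):
  Support, North: 180×227/407 = 100.3931
  Support, Central: 180×48/407 = 21.2285
  Support, South: 180×132/407 = 58.3784
  Oppose, North: 94×227/407 = 52.4275
  Oppose, Central: 94×48/407 = 11.0860
  Oppose, South: 94×132/407 = 30.4865
  Undecided, North: 133×227/407 = 74.1794
  Undecided, Central: 133×48/407 = 15.6855
  Undecided, South: 133×132/407 = 43.1351
Contributions (O − E)²/E:
  (77 − 100.3931)²/100.3931 = 5.4509
  (22 − 21.2285)²/21.2285 = 0.0280
  (81 − 58.3784)²/58.3784 = 8.7659
  (60 − 52.4275)²/52.4275 = 1.0938
  (13 − 11.0860)²/11.0860 = 0.3305
  (21 − 30.4865)²/30.4865 = 2.9519
  (90 − 74.1794)²/74.1794 = 3.3741
  (13 − 15.6855)²/15.6855 = 0.4598
  (30 − 43.1351)²/43.1351 = 3.9998
χ² = 5.4509 + 0.0280 + 8.7659 + 1.0938 + 0.3305 + 2.9519 + 3.3741 + 0.4598 + 3.9998 = 26.455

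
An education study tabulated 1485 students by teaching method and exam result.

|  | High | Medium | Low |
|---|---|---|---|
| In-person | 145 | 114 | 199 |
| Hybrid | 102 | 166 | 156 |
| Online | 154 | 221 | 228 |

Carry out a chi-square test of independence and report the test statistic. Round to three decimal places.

Row totals: 458, 424, 603. Column totals: 401, 501, 583. Grand total N = 1485.
Expected counts (row total × column total / N):
  In-person, High: 458×401/1485 = 123.6754
  In-person, Medium: 458×501/1485 = 154.5172
  In-person, Low: 458×583/1485 = 179.8074
  Hybrid, High: 424×401/1485 = 114.4943
  Hybrid, Medium: 424×501/1485 = 143.0465
  Hybrid, Low: 424×583/1485 = 166.4593
  Online, High: 603×401/1485 = 162.8303
  Online, Medium: 603×501/1485 = 203.4364
  Online, Low: 603×583/1485 = 236.7333
Contributions (O − E)²/E:
  (145 − 123.6754)²/123.6754 = 3.6769
  (114 − 154.5172)²/154.5172 = 10.6243
  (199 − 179.8074)²/179.8074 = 2.0486
  (102 − 114.4943)²/114.4943 = 1.3635
  (166 − 143.0465)²/143.0465 = 3.6832
  (156 − 166.4593)²/166.4593 = 0.6572
  (154 − 162.8303)²/162.8303 = 0.4789
  (221 − 203.4364)²/203.4364 = 1.5163
  (228 − 236.7333)²/236.7333 = 0.3222
χ² = 3.6769 + 10.6243 + 2.0486 + 1.3635 + 3.6832 + 0.6572 + 0.4789 + 1.5163 + 0.3222 = 24.371

24.371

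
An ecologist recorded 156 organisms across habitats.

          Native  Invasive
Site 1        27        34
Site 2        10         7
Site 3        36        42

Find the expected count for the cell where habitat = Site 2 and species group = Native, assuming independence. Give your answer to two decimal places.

7.96

Row total (Site 2) = 17; column total (Native) = 73; grand total N = 156.
Expected count = (row total × column total) / N = 17 × 73 / 156 = 7.96.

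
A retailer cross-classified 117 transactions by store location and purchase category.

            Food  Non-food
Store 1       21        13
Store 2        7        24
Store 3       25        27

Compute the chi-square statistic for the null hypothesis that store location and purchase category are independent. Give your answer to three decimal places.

Row totals: 34, 31, 52. Column totals: 53, 64. Grand total N = 117.
Expected counts (row total × column total / N):
  Store 1, Food: 34×53/117 = 15.4017
  Store 1, Non-food: 34×64/117 = 18.5983
  Store 2, Food: 31×53/117 = 14.0427
  Store 2, Non-food: 31×64/117 = 16.9573
  Store 3, Food: 52×53/117 = 23.5556
  Store 3, Non-food: 52×64/117 = 28.4444
Contributions (O − E)²/E:
  (21 − 15.4017)²/15.4017 = 2.0349
  (13 − 18.5983)²/18.5983 = 1.6852
  (7 − 14.0427)²/14.0427 = 3.5321
  (24 − 16.9573)²/16.9573 = 2.9250
  (25 − 23.5556)²/23.5556 = 0.0886
  (27 − 28.4444)²/28.4444 = 0.0733
χ² = 2.0349 + 1.6852 + 3.5321 + 2.9250 + 0.0886 + 0.0733 = 10.339

10.339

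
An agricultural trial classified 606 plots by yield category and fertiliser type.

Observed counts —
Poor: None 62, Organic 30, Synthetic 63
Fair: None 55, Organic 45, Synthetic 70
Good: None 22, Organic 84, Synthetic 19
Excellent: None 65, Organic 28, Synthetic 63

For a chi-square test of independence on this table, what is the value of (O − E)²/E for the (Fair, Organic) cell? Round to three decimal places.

1.061

Row total (Fair) = 170; column total (Organic) = 187; N = 606.
Expected count E = 170 × 187 / 606 = 52.45875.
Contribution = (O − E)²/E = (45 − 52.45875)² / 52.45875 = 1.061.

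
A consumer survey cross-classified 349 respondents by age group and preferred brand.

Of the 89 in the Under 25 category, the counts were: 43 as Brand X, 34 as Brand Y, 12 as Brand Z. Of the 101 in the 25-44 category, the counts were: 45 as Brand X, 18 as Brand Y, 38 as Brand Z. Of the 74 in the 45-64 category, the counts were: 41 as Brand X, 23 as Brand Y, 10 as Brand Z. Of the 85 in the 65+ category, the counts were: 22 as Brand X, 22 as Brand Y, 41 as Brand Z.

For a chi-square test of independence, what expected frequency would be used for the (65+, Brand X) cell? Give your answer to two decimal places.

Row total (65+) = 85; column total (Brand X) = 151; grand total N = 349.
Expected count = (row total × column total) / N = 85 × 151 / 349 = 36.78.

36.78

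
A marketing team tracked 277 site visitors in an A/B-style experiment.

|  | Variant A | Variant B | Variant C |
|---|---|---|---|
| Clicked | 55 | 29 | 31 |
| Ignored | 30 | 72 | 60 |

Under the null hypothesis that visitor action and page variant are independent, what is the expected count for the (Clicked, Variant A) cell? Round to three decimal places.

Row total (Clicked) = 115; column total (Variant A) = 85; grand total N = 277.
Expected count = (row total × column total) / N = 115 × 85 / 277 = 35.289.

35.289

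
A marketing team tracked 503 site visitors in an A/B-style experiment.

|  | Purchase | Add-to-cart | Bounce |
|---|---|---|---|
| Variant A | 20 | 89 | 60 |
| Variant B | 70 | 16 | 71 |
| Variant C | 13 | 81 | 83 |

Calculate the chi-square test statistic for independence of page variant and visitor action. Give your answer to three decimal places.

Row totals: 169, 157, 177. Column totals: 103, 186, 214. Grand total N = 503.
Expected counts (row total × column total / N):
  Variant A, Purchase: 169×103/503 = 34.6064
  Variant A, Add-to-cart: 169×186/503 = 62.4930
  Variant A, Bounce: 169×214/503 = 71.9006
  Variant B, Purchase: 157×103/503 = 32.1491
  Variant B, Add-to-cart: 157×186/503 = 58.0557
  Variant B, Bounce: 157×214/503 = 66.7952
  Variant C, Purchase: 177×103/503 = 36.2445
  Variant C, Add-to-cart: 177×186/503 = 65.4513
  Variant C, Bounce: 177×214/503 = 75.3042
Contributions (O − E)²/E:
  (20 − 34.6064)²/34.6064 = 6.1650
  (89 − 62.4930)²/62.4930 = 11.2432
  (60 − 71.9006)²/71.9006 = 1.9697
  (70 − 32.1491)²/32.1491 = 44.5639
  (16 − 58.0557)²/58.0557 = 30.4653
  (71 − 66.7952)²/66.7952 = 0.2647
  (13 − 36.2445)²/36.2445 = 14.9073
  (81 − 65.4513)²/65.4513 = 3.6938
  (83 − 75.3042)²/75.3042 = 0.7865
χ² = 6.1650 + 11.2432 + 1.9697 + 44.5639 + 30.4653 + 0.2647 + 14.9073 + 3.6938 + 0.7865 = 114.059

114.059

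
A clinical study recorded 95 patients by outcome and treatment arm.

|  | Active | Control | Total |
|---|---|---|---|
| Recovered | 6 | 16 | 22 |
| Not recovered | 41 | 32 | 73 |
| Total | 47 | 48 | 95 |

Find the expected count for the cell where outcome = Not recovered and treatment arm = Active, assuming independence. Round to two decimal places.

36.12

Row total (Not recovered) = 73; column total (Active) = 47; grand total N = 95.
Expected count = (row total × column total) / N = 73 × 47 / 95 = 36.12.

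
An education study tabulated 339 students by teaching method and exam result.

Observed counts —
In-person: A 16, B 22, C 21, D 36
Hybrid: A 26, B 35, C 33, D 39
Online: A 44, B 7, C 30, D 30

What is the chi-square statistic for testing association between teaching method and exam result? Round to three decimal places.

Row totals: 95, 133, 111. Column totals: 86, 64, 84, 105. Grand total N = 339.
Expected counts (row total × column total / N):
  In-person, A: 95×86/339 = 24.1003
  In-person, B: 95×64/339 = 17.9351
  In-person, C: 95×84/339 = 23.5398
  In-person, D: 95×105/339 = 29.4248
  Hybrid, A: 133×86/339 = 33.7404
  Hybrid, B: 133×64/339 = 25.1091
  Hybrid, C: 133×84/339 = 32.9558
  Hybrid, D: 133×105/339 = 41.1947
  Online, A: 111×86/339 = 28.1593
  Online, B: 111×64/339 = 20.9558
  Online, C: 111×84/339 = 27.5044
  Online, D: 111×105/339 = 34.3805
Contributions (O − E)²/E:
  (16 − 24.1003)²/24.1003 = 2.7226
  (22 − 17.9351)²/17.9351 = 0.9213
  (21 − 23.5398)²/23.5398 = 0.2740
  (36 − 29.4248)²/29.4248 = 1.4693
  (26 − 33.7404)²/33.7404 = 1.7757
  (35 − 25.1091)²/25.1091 = 3.8962
  (33 − 32.9558)²/32.9558 = 0.0001
  (39 − 41.1947)²/41.1947 = 0.1169
  (44 − 28.1593)²/28.1593 = 8.9110
  (7 − 20.9558)²/20.9558 = 9.2941
  (30 − 27.5044)²/27.5044 = 0.2264
  (30 − 34.3805)²/34.3805 = 0.5581
χ² = 2.7226 + 0.9213 + 0.2740 + 1.4693 + 1.7757 + 3.8962 + 0.0001 + 0.1169 + 8.9110 + 9.2941 + 0.2264 + 0.5581 = 30.166

30.166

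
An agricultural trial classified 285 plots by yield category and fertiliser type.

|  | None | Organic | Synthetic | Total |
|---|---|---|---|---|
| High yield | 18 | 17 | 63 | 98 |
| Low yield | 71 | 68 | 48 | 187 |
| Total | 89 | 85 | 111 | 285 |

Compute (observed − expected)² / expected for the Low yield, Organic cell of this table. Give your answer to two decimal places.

Row total (Low yield) = 187; column total (Organic) = 85; N = 285.
Expected count E = 187 × 85 / 285 = 55.7719.
Contribution = (O − E)²/E = (68 − 55.7719)² / 55.7719 = 2.68.

2.68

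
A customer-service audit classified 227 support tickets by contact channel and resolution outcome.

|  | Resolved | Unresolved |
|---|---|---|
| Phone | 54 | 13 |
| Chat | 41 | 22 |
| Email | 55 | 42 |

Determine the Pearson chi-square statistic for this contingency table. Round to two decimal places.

Row totals: 67, 63, 97. Column totals: 150, 77. Grand total N = 227.
Expected counts (row total × column total / N):
  Phone, Resolved: 67×150/227 = 44.273
  Phone, Unresolved: 67×77/227 = 22.727
  Chat, Resolved: 63×150/227 = 41.630
  Chat, Unresolved: 63×77/227 = 21.370
  Email, Resolved: 97×150/227 = 64.097
  Email, Unresolved: 97×77/227 = 32.903
Contributions (O − E)²/E:
  (54 − 44.273)²/44.273 = 2.1371
  (13 − 22.727)²/22.727 = 4.1631
  (41 − 41.630)²/41.630 = 0.0095
  (22 − 21.370)²/21.370 = 0.0186
  (55 − 64.097)²/64.097 = 1.2911
  (42 − 32.903)²/32.903 = 2.5151
χ² = 2.1371 + 4.1631 + 0.0095 + 0.0186 + 1.2911 + 2.5151 = 10.13

10.13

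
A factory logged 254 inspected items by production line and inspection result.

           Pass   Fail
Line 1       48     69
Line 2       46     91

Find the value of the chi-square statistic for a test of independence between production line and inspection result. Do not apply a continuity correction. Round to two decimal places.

1.50

Row totals: 117, 137. Column totals: 94, 160. Grand total N = 254.
Expected counts (row total × column total / N):
  Line 1, Pass: 117×94/254 = 43.299
  Line 1, Fail: 117×160/254 = 73.701
  Line 2, Pass: 137×94/254 = 50.701
  Line 2, Fail: 137×160/254 = 86.299
Contributions (O − E)²/E:
  (48 − 43.299)²/43.299 = 0.5104
  (69 − 73.701)²/73.701 = 0.2999
  (46 − 50.701)²/50.701 = 0.4359
  (91 − 86.299)²/86.299 = 0.2561
χ² = 0.5104 + 0.2999 + 0.4359 + 0.2561 = 1.50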